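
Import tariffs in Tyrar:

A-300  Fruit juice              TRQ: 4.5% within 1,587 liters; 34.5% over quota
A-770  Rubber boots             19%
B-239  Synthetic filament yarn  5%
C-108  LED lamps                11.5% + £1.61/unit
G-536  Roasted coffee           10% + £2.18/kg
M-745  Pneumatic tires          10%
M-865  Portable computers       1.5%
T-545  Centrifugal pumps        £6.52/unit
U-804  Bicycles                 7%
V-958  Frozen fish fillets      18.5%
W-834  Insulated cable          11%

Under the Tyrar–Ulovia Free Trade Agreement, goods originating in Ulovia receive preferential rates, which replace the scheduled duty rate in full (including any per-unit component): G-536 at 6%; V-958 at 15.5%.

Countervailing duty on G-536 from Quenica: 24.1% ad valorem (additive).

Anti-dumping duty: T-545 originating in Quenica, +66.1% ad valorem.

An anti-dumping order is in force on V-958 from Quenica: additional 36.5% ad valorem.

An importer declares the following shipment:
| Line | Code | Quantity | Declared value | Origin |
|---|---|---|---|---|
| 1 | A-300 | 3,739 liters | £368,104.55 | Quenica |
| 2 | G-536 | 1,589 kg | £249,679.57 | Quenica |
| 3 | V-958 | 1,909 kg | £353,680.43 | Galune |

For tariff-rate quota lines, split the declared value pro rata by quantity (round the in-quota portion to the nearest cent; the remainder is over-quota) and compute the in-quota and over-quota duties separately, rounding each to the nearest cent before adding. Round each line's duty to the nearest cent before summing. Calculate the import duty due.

£234,159.66

Line 1 (A-300, Quenica, 3,739 liters, £368,104.55):
Code A-300 is under a tariff-rate quota (threshold 1,587 liters). In-quota: 1,587 liters at 4.5%; over-quota: 2,152 liters at 34.5%.
Pro-rata value split: in-quota = £368,104.55 × 1,587/3,739 = £156,240.15; over-quota = £368,104.55 − £156,240.15 = £211,864.40.
In-quota duty = £156,240.15 × 4.5% = £7,030.81. Over-quota duty = £211,864.40 × 34.5% = £73,093.22.
Line duty = £7,030.81 + £73,093.22 = £80,124.03.
Line 2 (G-536, Quenica, 1,589 kg, £249,679.57):
Base rate for G-536 is 10% + £2.18/kg.
G-536 has an FTA preferential rate, but origin Quenica is not Ulovia; base rate stands.
Additional duty on G-536 from Quenica: +24.1%. Applied ad valorem rate: 10% + 24.1% = 34.1%.
Duty = £249,679.57 × 34.1% + 1,589 × £2.18 = £88,604.75.
Line 3 (V-958, Galune, 1,909 kg, £353,680.43):
Base rate for V-958 is 18.5%.
V-958 has an FTA preferential rate, but origin Galune is not Ulovia; base rate stands.
The additional-duty order on V-958 targets Quenica, not Galune; it does not apply.
Duty = £353,680.43 × 18.5% = £65,430.88.
Total = £80,124.03 + £88,604.75 + £65,430.88 = £234,159.66.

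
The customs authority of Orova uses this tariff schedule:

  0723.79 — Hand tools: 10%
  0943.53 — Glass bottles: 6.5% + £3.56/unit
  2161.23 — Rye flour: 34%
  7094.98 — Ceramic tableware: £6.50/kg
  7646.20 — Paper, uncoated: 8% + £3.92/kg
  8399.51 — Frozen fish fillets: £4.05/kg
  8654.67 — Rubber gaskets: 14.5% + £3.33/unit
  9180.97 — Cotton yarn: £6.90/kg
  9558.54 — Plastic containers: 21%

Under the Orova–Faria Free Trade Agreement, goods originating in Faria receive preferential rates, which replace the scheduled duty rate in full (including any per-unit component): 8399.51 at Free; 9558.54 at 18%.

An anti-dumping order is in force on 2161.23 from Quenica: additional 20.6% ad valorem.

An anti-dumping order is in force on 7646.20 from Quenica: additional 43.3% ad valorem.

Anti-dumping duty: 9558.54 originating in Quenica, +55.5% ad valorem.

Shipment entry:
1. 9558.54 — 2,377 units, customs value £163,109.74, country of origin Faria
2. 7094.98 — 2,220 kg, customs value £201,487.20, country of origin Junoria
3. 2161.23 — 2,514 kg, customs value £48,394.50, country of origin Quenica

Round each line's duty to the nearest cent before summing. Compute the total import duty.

Line 1 (9558.54, Faria, 2,377 units, £163,109.74):
Base rate for 9558.54 is 21%.
Origin Faria qualifies under the Orova–Faria agreement and 9558.54 is covered: preferential rate 18% applies instead.
The additional-duty order on 9558.54 targets Quenica, not Faria; it does not apply.
Duty = £163,109.74 × 18% = £29,359.75.
Line 2 (7094.98, Junoria, 2,220 kg, £201,487.20):
Base rate for 7094.98 is £6.50/kg.
Duty = 2,220 × £6.50 = £14,430.00.
Line 3 (2161.23, Quenica, 2,514 kg, £48,394.50):
Base rate for 2161.23 is 34%.
Additional duty on 2161.23 from Quenica: +20.6%. Applied ad valorem rate: 34% + 20.6% = 54.6%.
Duty = £48,394.50 × 54.6% = £26,423.40.
Total = £29,359.75 + £14,430.00 + £26,423.40 = £70,213.15.

£70,213.15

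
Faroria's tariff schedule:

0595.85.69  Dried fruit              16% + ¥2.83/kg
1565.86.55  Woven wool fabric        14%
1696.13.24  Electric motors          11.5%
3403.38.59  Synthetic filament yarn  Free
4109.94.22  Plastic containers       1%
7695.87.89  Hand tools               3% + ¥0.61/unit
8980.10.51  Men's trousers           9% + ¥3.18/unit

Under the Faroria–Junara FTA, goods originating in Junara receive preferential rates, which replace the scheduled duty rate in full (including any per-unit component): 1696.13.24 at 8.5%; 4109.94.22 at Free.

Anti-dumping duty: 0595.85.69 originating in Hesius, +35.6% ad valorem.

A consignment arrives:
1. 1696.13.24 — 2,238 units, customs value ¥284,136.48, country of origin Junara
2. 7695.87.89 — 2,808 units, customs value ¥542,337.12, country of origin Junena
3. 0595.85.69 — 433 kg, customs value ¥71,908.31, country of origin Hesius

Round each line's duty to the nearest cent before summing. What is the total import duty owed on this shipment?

Line 1 (1696.13.24, Junara, 2,238 units, ¥284,136.48):
Base rate for 1696.13.24 is 11.5%.
Origin Junara qualifies under the Faroria–Junara agreement and 1696.13.24 is covered: preferential rate 8.5% applies instead.
Duty = ¥284,136.48 × 8.5% = ¥24,151.60.
Line 2 (7695.87.89, Junena, 2,808 units, ¥542,337.12):
Base rate for 7695.87.89 is 3% + ¥0.61/unit.
Duty = ¥542,337.12 × 3% + 2,808 × ¥0.61 = ¥17,982.99.
Line 3 (0595.85.69, Hesius, 433 kg, ¥71,908.31):
Base rate for 0595.85.69 is 16% + ¥2.83/kg.
Additional duty on 0595.85.69 from Hesius: +35.6%. Applied ad valorem rate: 16% + 35.6% = 51.6%.
Duty = ¥71,908.31 × 51.6% + 433 × ¥2.83 = ¥38,330.08.
Total = ¥24,151.60 + ¥17,982.99 + ¥38,330.08 = ¥80,464.67.

¥80,464.67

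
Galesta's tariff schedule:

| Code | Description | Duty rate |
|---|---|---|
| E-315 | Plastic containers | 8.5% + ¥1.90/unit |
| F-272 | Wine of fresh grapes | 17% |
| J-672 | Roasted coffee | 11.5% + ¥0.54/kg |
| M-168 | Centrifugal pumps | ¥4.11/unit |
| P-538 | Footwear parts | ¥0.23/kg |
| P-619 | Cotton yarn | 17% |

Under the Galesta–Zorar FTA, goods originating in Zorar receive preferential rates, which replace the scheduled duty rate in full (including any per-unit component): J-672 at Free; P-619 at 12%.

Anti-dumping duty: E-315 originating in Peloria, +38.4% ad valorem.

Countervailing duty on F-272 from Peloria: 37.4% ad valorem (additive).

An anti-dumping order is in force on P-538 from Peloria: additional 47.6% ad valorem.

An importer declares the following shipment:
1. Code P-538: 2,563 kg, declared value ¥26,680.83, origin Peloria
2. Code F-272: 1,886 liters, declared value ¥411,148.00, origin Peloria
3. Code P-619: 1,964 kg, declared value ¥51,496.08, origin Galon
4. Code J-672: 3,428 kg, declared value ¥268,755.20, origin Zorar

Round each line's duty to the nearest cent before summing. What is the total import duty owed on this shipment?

¥245,708.41

Line 1 (P-538, Peloria, 2,563 kg, ¥26,680.83):
Base rate for P-538 is ¥0.23/kg.
Additional duty on P-538 from Peloria: +47.6% ad valorem. Applied ad valorem rate = 47.6%.
Duty = ¥26,680.83 × 47.6% + 2,563 × ¥0.23 = ¥13,289.57.
Line 2 (F-272, Peloria, 1,886 liters, ¥411,148.00):
Base rate for F-272 is 17%.
Additional duty on F-272 from Peloria: +37.4%. Applied ad valorem rate: 17% + 37.4% = 54.4%.
Duty = ¥411,148.00 × 54.4% = ¥223,664.51.
Line 3 (P-619, Galon, 1,964 kg, ¥51,496.08):
Base rate for P-619 is 17%.
P-619 has an FTA preferential rate, but origin Galon is not Zorar; base rate stands.
Duty = ¥51,496.08 × 17% = ¥8,754.33.
Line 4 (J-672, Zorar, 3,428 kg, ¥268,755.20):
Base rate for J-672 is 11.5% + ¥0.54/kg.
Origin Zorar qualifies under the Galesta–Zorar agreement and J-672 is covered: preferential rate Free applies instead.
Duty = ¥268,755.20 × 0% = ¥0.00.
Total = ¥13,289.57 + ¥223,664.51 + ¥8,754.33 + ¥0.00 = ¥245,708.41.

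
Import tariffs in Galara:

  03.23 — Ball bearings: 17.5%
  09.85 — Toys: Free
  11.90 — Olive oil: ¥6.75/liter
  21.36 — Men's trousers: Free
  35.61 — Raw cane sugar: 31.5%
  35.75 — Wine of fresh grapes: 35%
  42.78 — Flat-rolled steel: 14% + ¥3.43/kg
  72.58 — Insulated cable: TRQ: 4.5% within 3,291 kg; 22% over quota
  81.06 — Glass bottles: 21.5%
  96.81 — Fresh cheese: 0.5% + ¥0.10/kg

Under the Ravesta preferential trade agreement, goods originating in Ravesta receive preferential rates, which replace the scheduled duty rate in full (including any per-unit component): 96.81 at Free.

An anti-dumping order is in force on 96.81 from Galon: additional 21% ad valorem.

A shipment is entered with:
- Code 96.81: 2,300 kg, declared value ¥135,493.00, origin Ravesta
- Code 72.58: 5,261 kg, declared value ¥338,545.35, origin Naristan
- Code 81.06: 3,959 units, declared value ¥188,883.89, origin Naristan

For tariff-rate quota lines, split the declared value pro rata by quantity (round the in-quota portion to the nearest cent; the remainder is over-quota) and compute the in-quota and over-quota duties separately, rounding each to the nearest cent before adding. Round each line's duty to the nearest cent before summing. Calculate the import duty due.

Line 1 (96.81, Ravesta, 2,300 kg, ¥135,493.00):
Base rate for 96.81 is 0.5% + ¥0.10/kg.
Origin Ravesta qualifies under the Galara–Ravesta agreement and 96.81 is covered: preferential rate Free applies instead.
The additional-duty order on 96.81 targets Galon, not Ravesta; it does not apply.
Duty = ¥135,493.00 × 0% = ¥0.00.
Line 2 (72.58, Naristan, 5,261 kg, ¥338,545.35):
Code 72.58 is under a tariff-rate quota (threshold 3,291 kg). In-quota: 3,291 kg at 4.5%; over-quota: 1,970 kg at 22%.
Pro-rata value split: in-quota = ¥338,545.35 × 3,291/5,261 = ¥211,775.85; over-quota = ¥338,545.35 − ¥211,775.85 = ¥126,769.50.
In-quota duty = ¥211,775.85 × 4.5% = ¥9,529.91. Over-quota duty = ¥126,769.50 × 22% = ¥27,889.29.
Line duty = ¥9,529.91 + ¥27,889.29 = ¥37,419.20.
Line 3 (81.06, Naristan, 3,959 units, ¥188,883.89):
Base rate for 81.06 is 21.5%.
Duty = ¥188,883.89 × 21.5% = ¥40,610.04.
Total = ¥0.00 + ¥37,419.20 + ¥40,610.04 = ¥78,029.24.

¥78,029.24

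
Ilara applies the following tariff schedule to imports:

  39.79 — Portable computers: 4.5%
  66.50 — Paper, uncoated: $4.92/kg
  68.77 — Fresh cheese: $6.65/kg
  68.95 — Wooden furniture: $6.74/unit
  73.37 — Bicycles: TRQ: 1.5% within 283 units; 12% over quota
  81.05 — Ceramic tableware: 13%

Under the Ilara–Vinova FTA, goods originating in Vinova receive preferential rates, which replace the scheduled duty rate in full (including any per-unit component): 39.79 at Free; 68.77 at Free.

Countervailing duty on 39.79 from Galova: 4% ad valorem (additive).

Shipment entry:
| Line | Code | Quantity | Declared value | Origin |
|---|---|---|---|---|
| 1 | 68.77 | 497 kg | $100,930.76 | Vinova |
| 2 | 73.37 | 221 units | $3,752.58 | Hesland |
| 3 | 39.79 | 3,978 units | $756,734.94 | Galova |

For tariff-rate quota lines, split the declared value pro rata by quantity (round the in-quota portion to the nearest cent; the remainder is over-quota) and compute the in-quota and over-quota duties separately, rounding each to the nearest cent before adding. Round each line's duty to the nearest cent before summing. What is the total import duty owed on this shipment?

$64,378.76

Line 1 (68.77, Vinova, 497 kg, $100,930.76):
Base rate for 68.77 is $6.65/kg.
Origin Vinova qualifies under the Ilara–Vinova agreement and 68.77 is covered: preferential rate Free applies instead.
Duty = $100,930.76 × 0% = $0.00.
Line 2 (73.37, Hesland, 221 units, $3,752.58):
Code 73.37 is under a tariff-rate quota (threshold 283 units). Quantity 221 units is within the quota, so the in-quota rate 1.5% applies to the full value.
Duty = $3,752.58 × 1.5% = $56.29.
Line 3 (39.79, Galova, 3,978 units, $756,734.94):
Base rate for 39.79 is 4.5%.
39.79 has an FTA preferential rate, but origin Galova is not Vinova; base rate stands.
Additional duty on 39.79 from Galova: +4%. Applied ad valorem rate: 4.5% + 4% = 8.5%.
Duty = $756,734.94 × 8.5% = $64,322.47.
Total = $0.00 + $56.29 + $64,322.47 = $64,378.76.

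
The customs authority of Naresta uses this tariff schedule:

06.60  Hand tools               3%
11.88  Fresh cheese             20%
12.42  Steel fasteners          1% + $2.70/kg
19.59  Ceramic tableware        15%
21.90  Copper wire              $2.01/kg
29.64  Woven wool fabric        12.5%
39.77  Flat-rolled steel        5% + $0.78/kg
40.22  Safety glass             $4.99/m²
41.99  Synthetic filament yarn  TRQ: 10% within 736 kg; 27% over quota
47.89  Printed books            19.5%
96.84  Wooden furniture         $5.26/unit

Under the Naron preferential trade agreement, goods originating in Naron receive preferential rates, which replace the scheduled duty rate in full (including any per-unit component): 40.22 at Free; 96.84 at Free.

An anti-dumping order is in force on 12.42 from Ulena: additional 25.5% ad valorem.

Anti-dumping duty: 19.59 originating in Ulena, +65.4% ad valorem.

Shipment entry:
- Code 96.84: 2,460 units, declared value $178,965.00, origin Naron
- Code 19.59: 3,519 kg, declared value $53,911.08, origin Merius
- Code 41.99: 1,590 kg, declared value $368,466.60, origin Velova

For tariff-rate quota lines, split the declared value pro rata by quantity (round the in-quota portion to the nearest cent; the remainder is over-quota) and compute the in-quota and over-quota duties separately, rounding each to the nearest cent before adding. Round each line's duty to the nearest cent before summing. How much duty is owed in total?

$78,577.33

Line 1 (96.84, Naron, 2,460 units, $178,965.00):
Base rate for 96.84 is $5.26/unit.
Origin Naron qualifies under the Naresta–Naron agreement and 96.84 is covered: preferential rate Free applies instead.
Duty = $178,965.00 × 0% = $0.00.
Line 2 (19.59, Merius, 3,519 kg, $53,911.08):
Base rate for 19.59 is 15%.
The additional-duty order on 19.59 targets Ulena, not Merius; it does not apply.
Duty = $53,911.08 × 15% = $8,086.66.
Line 3 (41.99, Velova, 1,590 kg, $368,466.60):
Code 41.99 is under a tariff-rate quota (threshold 736 kg). In-quota: 736 kg at 10%; over-quota: 854 kg at 27%.
Pro-rata value split: in-quota = $368,466.60 × 736/1,590 = $170,560.64; over-quota = $368,466.60 − $170,560.64 = $197,905.96.
In-quota duty = $170,560.64 × 10% = $17,056.06. Over-quota duty = $197,905.96 × 27% = $53,434.61.
Line duty = $17,056.06 + $53,434.61 = $70,490.67.
Total = $0.00 + $8,086.66 + $70,490.67 = $78,577.33.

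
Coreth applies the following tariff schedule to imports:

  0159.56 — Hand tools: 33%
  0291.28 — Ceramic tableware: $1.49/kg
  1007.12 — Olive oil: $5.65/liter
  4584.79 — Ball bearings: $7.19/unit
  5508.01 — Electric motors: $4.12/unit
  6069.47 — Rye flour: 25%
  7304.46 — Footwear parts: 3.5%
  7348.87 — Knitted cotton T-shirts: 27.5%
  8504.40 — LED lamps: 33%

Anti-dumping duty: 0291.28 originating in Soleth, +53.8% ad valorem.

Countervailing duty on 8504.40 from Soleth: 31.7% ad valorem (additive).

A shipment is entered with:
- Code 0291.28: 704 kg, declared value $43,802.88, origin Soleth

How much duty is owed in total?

$24,614.91

Line 1 (0291.28, Soleth, 704 kg, $43,802.88):
Base rate for 0291.28 is $1.49/kg.
Additional duty on 0291.28 from Soleth: +53.8% ad valorem. Applied ad valorem rate = 53.8%.
Duty = $43,802.88 × 53.8% + 704 × $1.49 = $24,614.91.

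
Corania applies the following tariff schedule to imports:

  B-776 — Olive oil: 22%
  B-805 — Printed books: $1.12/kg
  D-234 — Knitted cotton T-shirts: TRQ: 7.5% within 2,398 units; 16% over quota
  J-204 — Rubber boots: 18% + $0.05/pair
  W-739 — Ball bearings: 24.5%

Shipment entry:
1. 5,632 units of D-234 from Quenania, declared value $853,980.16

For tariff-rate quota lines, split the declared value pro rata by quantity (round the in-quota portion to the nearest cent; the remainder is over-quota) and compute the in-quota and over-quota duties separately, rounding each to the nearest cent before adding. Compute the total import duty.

Line 1 (D-234, Quenania, 5,632 units, $853,980.16):
Code D-234 is under a tariff-rate quota (threshold 2,398 units). In-quota: 2,398 units at 7.5%; over-quota: 3,234 units at 16%.
Pro-rata value split: in-quota = $853,980.16 × 2,398/5,632 = $363,608.74; over-quota = $853,980.16 − $363,608.74 = $490,371.42.
In-quota duty = $363,608.74 × 7.5% = $27,270.66. Over-quota duty = $490,371.42 × 16% = $78,459.43.
Line duty = $27,270.66 + $78,459.43 = $105,730.09.

$105,730.09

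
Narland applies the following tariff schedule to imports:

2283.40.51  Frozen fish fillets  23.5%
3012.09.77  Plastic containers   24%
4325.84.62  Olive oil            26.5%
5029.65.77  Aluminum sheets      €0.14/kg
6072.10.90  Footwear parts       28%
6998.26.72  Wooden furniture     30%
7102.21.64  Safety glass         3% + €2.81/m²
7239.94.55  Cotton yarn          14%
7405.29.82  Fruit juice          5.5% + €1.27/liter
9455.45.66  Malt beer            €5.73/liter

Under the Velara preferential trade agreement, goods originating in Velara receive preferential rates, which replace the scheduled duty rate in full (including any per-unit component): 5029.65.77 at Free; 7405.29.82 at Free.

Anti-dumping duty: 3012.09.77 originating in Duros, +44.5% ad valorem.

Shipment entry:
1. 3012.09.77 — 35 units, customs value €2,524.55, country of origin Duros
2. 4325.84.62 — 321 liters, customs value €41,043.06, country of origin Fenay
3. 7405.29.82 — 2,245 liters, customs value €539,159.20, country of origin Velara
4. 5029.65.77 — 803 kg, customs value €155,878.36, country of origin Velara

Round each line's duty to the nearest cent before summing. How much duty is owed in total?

€12,605.73

Line 1 (3012.09.77, Duros, 35 units, €2,524.55):
Base rate for 3012.09.77 is 24%.
Additional duty on 3012.09.77 from Duros: +44.5%. Applied ad valorem rate: 24% + 44.5% = 68.5%.
Duty = €2,524.55 × 68.5% = €1,729.32.
Line 2 (4325.84.62, Fenay, 321 liters, €41,043.06):
Base rate for 4325.84.62 is 26.5%.
Duty = €41,043.06 × 26.5% = €10,876.41.
Line 3 (7405.29.82, Velara, 2,245 liters, €539,159.20):
Base rate for 7405.29.82 is 5.5% + €1.27/liter.
Origin Velara qualifies under the Narland–Velara agreement and 7405.29.82 is covered: preferential rate Free applies instead.
Duty = €539,159.20 × 0% = €0.00.
Line 4 (5029.65.77, Velara, 803 kg, €155,878.36):
Base rate for 5029.65.77 is €0.14/kg.
Origin Velara qualifies under the Narland–Velara agreement and 5029.65.77 is covered: preferential rate Free applies instead.
Duty = €155,878.36 × 0% = €0.00.
Total = €1,729.32 + €10,876.41 + €0.00 + €0.00 = €12,605.73.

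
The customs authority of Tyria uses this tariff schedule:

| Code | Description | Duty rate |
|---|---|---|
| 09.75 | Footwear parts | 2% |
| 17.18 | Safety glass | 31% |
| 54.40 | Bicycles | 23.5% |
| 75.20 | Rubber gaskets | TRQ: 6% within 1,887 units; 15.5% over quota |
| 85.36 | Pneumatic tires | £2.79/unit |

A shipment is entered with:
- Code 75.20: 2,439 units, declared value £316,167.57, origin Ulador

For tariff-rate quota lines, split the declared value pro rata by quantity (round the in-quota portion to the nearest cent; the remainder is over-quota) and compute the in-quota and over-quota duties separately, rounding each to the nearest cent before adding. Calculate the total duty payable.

Line 1 (75.20, Ulador, 2,439 units, £316,167.57):
Code 75.20 is under a tariff-rate quota (threshold 1,887 units). In-quota: 1,887 units at 6%; over-quota: 552 units at 15.5%.
Pro-rata value split: in-quota = £316,167.57 × 1,887/2,439 = £244,611.81; over-quota = £316,167.57 − £244,611.81 = £71,555.76.
In-quota duty = £244,611.81 × 6% = £14,676.71. Over-quota duty = £71,555.76 × 15.5% = £11,091.14.
Line duty = £14,676.71 + £11,091.14 = £25,767.85.

£25,767.85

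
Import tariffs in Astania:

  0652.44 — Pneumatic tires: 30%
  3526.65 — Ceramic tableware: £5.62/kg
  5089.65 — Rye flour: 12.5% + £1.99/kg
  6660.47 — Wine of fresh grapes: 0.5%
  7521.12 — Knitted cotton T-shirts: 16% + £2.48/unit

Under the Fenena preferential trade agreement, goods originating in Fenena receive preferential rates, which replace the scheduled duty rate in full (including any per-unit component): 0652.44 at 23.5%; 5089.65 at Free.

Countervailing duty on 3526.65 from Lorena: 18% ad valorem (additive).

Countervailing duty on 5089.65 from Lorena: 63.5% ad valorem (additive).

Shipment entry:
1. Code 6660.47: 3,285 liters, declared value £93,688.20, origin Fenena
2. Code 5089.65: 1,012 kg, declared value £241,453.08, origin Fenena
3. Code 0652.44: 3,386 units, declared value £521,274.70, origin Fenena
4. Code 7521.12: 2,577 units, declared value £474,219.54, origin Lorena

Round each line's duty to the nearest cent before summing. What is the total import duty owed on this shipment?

Line 1 (6660.47, Fenena, 3,285 liters, £93,688.20):
Base rate for 6660.47 is 0.5%.
Origin Fenena is the FTA partner but 6660.47 is not on the preference list; base rate stands.
Duty = £93,688.20 × 0.5% = £468.44.
Line 2 (5089.65, Fenena, 1,012 kg, £241,453.08):
Base rate for 5089.65 is 12.5% + £1.99/kg.
Origin Fenena qualifies under the Astania–Fenena agreement and 5089.65 is covered: preferential rate Free applies instead.
The additional-duty order on 5089.65 targets Lorena, not Fenena; it does not apply.
Duty = £241,453.08 × 0% = £0.00.
Line 3 (0652.44, Fenena, 3,386 units, £521,274.70):
Base rate for 0652.44 is 30%.
Origin Fenena qualifies under the Astania–Fenena agreement and 0652.44 is covered: preferential rate 23.5% applies instead.
Duty = £521,274.70 × 23.5% = £122,499.55.
Line 4 (7521.12, Lorena, 2,577 units, £474,219.54):
Base rate for 7521.12 is 16% + £2.48/unit.
Duty = £474,219.54 × 16% + 2,577 × £2.48 = £82,266.09.
Total = £468.44 + £0.00 + £122,499.55 + £82,266.09 = £205,234.08.

£205,234.08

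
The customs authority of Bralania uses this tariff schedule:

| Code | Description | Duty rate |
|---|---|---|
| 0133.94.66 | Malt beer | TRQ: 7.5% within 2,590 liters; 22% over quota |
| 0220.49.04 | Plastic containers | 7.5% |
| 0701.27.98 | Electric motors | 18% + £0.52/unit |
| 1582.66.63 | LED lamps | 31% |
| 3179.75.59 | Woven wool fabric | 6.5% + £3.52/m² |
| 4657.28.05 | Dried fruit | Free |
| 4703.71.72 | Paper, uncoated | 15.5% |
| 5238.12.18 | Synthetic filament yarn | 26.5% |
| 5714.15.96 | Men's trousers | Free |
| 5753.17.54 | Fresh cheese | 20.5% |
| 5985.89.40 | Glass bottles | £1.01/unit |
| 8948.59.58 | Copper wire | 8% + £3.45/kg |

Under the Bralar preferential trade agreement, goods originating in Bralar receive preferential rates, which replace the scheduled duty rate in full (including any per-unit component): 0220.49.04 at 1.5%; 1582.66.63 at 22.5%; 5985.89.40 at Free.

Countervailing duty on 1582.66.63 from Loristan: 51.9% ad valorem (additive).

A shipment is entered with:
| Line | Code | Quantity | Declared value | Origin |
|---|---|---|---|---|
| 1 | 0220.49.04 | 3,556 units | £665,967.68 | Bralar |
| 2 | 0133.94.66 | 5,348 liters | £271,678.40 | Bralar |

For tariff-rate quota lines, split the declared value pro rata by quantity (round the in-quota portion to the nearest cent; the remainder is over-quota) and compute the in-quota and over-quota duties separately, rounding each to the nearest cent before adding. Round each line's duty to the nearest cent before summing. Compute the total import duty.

Line 1 (0220.49.04, Bralar, 3,556 units, £665,967.68):
Base rate for 0220.49.04 is 7.5%.
Origin Bralar qualifies under the Bralania–Bralar agreement and 0220.49.04 is covered: preferential rate 1.5% applies instead.
Duty = £665,967.68 × 1.5% = £9,989.52.
Line 2 (0133.94.66, Bralar, 5,348 liters, £271,678.40):
Code 0133.94.66 is under a tariff-rate quota (threshold 2,590 liters). In-quota: 2,590 liters at 7.5%; over-quota: 2,758 liters at 22%.
Pro-rata value split: in-quota = £271,678.40 × 2,590/5,348 = £131,572.00; over-quota = £271,678.40 − £131,572.00 = £140,106.40.
In-quota duty = £131,572.00 × 7.5% = £9,867.90. Over-quota duty = £140,106.40 × 22% = £30,823.41.
Line duty = £9,867.90 + £30,823.41 = £40,691.31.
Total = £9,989.52 + £40,691.31 = £50,680.83.

£50,680.83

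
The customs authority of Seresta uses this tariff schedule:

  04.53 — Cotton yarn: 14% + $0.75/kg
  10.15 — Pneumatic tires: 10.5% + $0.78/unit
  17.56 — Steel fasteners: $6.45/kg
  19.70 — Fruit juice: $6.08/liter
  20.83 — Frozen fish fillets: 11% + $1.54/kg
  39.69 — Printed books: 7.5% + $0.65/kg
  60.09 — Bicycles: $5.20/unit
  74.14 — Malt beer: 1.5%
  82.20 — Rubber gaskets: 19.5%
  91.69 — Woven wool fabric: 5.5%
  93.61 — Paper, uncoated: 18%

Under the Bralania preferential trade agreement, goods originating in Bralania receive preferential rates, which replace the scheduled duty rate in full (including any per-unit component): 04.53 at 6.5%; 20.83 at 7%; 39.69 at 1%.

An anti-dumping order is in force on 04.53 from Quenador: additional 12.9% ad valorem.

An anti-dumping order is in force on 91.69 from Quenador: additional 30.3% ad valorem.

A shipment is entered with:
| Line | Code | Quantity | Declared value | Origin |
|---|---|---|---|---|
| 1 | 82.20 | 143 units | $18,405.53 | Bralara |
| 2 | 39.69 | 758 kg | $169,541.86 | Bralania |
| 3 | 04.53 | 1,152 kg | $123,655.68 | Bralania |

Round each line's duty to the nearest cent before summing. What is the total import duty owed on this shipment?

$13,322.12

Line 1 (82.20, Bralara, 143 units, $18,405.53):
Base rate for 82.20 is 19.5%.
Duty = $18,405.53 × 19.5% = $3,589.08.
Line 2 (39.69, Bralania, 758 kg, $169,541.86):
Base rate for 39.69 is 7.5% + $0.65/kg.
Origin Bralania qualifies under the Seresta–Bralania agreement and 39.69 is covered: preferential rate 1% applies instead.
Duty = $169,541.86 × 1% = $1,695.42.
Line 3 (04.53, Bralania, 1,152 kg, $123,655.68):
Base rate for 04.53 is 14% + $0.75/kg.
Origin Bralania qualifies under the Seresta–Bralania agreement and 04.53 is covered: preferential rate 6.5% applies instead.
The additional-duty order on 04.53 targets Quenador, not Bralania; it does not apply.
Duty = $123,655.68 × 6.5% = $8,037.62.
Total = $3,589.08 + $1,695.42 + $8,037.62 = $13,322.12.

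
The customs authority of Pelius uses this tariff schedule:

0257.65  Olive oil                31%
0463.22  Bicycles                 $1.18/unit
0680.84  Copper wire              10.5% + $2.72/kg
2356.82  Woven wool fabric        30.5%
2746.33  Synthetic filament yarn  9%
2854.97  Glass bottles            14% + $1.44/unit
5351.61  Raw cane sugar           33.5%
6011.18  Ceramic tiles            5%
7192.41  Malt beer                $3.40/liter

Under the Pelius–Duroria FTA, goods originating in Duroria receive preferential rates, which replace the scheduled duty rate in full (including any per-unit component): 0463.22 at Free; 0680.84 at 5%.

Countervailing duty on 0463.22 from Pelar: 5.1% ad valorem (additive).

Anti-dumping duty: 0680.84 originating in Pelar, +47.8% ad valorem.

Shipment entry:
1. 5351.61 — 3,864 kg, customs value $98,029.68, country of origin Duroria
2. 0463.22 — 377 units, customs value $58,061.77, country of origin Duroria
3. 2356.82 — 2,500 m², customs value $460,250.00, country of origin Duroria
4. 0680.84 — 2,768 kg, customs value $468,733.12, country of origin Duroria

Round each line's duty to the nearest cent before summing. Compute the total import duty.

$196,652.85

Line 1 (5351.61, Duroria, 3,864 kg, $98,029.68):
Base rate for 5351.61 is 33.5%.
Origin Duroria is the FTA partner but 5351.61 is not on the preference list; base rate stands.
Duty = $98,029.68 × 33.5% = $32,839.94.
Line 2 (0463.22, Duroria, 377 units, $58,061.77):
Base rate for 0463.22 is $1.18/unit.
Origin Duroria qualifies under the Pelius–Duroria agreement and 0463.22 is covered: preferential rate Free applies instead.
The additional-duty order on 0463.22 targets Pelar, not Duroria; it does not apply.
Duty = $58,061.77 × 0% = $0.00.
Line 3 (2356.82, Duroria, 2,500 m², $460,250.00):
Base rate for 2356.82 is 30.5%.
Origin Duroria is the FTA partner but 2356.82 is not on the preference list; base rate stands.
Duty = $460,250.00 × 30.5% = $140,376.25.
Line 4 (0680.84, Duroria, 2,768 kg, $468,733.12):
Base rate for 0680.84 is 10.5% + $2.72/kg.
Origin Duroria qualifies under the Pelius–Duroria agreement and 0680.84 is covered: preferential rate 5% applies instead.
The additional-duty order on 0680.84 targets Pelar, not Duroria; it does not apply.
Duty = $468,733.12 × 5% = $23,436.66.
Total = $32,839.94 + $0.00 + $140,376.25 + $23,436.66 = $196,652.85.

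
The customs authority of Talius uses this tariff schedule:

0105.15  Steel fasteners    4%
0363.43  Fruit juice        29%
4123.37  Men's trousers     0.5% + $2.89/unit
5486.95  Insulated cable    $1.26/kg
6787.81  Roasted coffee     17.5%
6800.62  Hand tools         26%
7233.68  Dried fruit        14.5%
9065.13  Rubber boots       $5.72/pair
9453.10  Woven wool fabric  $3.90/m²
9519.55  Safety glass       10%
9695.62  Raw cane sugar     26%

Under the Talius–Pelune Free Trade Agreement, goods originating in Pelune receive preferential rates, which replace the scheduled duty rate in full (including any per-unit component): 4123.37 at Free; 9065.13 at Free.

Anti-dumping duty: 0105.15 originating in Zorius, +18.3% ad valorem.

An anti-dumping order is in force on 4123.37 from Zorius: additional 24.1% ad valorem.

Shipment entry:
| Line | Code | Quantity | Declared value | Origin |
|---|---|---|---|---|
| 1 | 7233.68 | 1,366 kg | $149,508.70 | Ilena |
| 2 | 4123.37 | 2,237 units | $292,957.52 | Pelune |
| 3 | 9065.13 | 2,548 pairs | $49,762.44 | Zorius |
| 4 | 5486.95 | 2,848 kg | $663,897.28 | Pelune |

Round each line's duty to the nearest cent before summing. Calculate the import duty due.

Line 1 (7233.68, Ilena, 1,366 kg, $149,508.70):
Base rate for 7233.68 is 14.5%.
Duty = $149,508.70 × 14.5% = $21,678.76.
Line 2 (4123.37, Pelune, 2,237 units, $292,957.52):
Base rate for 4123.37 is 0.5% + $2.89/unit.
Origin Pelune qualifies under the Talius–Pelune agreement and 4123.37 is covered: preferential rate Free applies instead.
The additional-duty order on 4123.37 targets Zorius, not Pelune; it does not apply.
Duty = $292,957.52 × 0% = $0.00.
Line 3 (9065.13, Zorius, 2,548 pairs, $49,762.44):
Base rate for 9065.13 is $5.72/pair.
9065.13 has an FTA preferential rate, but origin Zorius is not Pelune; base rate stands.
Duty = 2,548 × $5.72 = $14,574.56.
Line 4 (5486.95, Pelune, 2,848 kg, $663,897.28):
Base rate for 5486.95 is $1.26/kg.
Origin Pelune is the FTA partner but 5486.95 is not on the preference list; base rate stands.
Duty = 2,848 × $1.26 = $3,588.48.
Total = $21,678.76 + $0.00 + $14,574.56 + $3,588.48 = $39,841.80.

$39,841.80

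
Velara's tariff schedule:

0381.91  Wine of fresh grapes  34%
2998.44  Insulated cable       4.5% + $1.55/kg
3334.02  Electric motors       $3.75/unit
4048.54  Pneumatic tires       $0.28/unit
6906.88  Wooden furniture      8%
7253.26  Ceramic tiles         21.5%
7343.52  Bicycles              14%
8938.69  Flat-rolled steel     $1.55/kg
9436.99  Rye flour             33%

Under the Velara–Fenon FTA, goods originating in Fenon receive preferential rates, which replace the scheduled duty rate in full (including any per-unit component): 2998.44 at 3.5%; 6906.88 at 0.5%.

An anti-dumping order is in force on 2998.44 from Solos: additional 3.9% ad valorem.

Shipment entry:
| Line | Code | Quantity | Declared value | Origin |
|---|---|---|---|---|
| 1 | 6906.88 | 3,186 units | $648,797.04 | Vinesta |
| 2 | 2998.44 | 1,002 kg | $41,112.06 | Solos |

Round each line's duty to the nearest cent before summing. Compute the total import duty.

$56,910.27

Line 1 (6906.88, Vinesta, 3,186 units, $648,797.04):
Base rate for 6906.88 is 8%.
6906.88 has an FTA preferential rate, but origin Vinesta is not Fenon; base rate stands.
Duty = $648,797.04 × 8% = $51,903.76.
Line 2 (2998.44, Solos, 1,002 kg, $41,112.06):
Base rate for 2998.44 is 4.5% + $1.55/kg.
2998.44 has an FTA preferential rate, but origin Solos is not Fenon; base rate stands.
Additional duty on 2998.44 from Solos: +3.9%. Applied ad valorem rate: 4.5% + 3.9% = 8.4%.
Duty = $41,112.06 × 8.4% + 1,002 × $1.55 = $5,006.51.
Total = $51,903.76 + $5,006.51 = $56,910.27.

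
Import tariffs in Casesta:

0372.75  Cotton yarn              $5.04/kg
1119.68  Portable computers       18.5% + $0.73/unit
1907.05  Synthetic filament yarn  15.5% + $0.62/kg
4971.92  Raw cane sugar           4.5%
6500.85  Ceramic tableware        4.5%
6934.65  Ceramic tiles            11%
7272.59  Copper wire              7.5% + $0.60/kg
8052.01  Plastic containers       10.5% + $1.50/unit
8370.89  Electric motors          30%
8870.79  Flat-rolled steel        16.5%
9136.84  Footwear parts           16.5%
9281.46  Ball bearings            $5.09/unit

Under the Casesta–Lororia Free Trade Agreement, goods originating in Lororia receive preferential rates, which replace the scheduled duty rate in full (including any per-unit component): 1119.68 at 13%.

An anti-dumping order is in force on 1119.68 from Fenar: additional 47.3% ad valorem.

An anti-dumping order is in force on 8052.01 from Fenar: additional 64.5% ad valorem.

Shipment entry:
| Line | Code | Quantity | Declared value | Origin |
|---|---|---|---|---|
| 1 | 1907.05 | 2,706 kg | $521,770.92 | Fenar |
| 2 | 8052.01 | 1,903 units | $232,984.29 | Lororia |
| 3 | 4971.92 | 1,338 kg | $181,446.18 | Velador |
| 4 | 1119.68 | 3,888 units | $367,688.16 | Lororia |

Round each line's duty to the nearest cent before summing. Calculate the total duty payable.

$165,834.60

Line 1 (1907.05, Fenar, 2,706 kg, $521,770.92):
Base rate for 1907.05 is 15.5% + $0.62/kg.
Duty = $521,770.92 × 15.5% + 2,706 × $0.62 = $82,552.21.
Line 2 (8052.01, Lororia, 1,903 units, $232,984.29):
Base rate for 8052.01 is 10.5% + $1.50/unit.
Origin Lororia is the FTA partner but 8052.01 is not on the preference list; base rate stands.
The additional-duty order on 8052.01 targets Fenar, not Lororia; it does not apply.
Duty = $232,984.29 × 10.5% + 1,903 × $1.50 = $27,317.85.
Line 3 (4971.92, Velador, 1,338 kg, $181,446.18):
Base rate for 4971.92 is 4.5%.
Duty = $181,446.18 × 4.5% = $8,165.08.
Line 4 (1119.68, Lororia, 3,888 units, $367,688.16):
Base rate for 1119.68 is 18.5% + $0.73/unit.
Origin Lororia qualifies under the Casesta–Lororia agreement and 1119.68 is covered: preferential rate 13% applies instead.
The additional-duty order on 1119.68 targets Fenar, not Lororia; it does not apply.
Duty = $367,688.16 × 13% = $47,799.46.
Total = $82,552.21 + $27,317.85 + $8,165.08 + $47,799.46 = $165,834.60.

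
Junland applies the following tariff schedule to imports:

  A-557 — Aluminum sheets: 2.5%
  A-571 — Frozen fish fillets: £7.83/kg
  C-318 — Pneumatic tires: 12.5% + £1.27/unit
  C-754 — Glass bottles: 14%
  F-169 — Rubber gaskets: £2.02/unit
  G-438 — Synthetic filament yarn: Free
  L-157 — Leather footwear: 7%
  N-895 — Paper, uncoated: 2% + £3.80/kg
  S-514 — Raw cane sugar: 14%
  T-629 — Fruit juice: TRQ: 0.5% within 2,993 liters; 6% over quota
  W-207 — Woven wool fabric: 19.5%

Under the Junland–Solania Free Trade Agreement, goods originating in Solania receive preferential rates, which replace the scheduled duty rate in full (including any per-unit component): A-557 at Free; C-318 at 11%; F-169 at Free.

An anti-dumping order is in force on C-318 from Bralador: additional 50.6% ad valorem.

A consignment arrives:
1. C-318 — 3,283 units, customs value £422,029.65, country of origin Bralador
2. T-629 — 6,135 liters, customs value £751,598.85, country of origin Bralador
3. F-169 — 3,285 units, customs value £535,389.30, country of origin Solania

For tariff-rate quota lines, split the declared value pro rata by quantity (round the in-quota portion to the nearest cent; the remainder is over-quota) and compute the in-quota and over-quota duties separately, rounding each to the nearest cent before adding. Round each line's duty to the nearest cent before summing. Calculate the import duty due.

Line 1 (C-318, Bralador, 3,283 units, £422,029.65):
Base rate for C-318 is 12.5% + £1.27/unit.
C-318 has an FTA preferential rate, but origin Bralador is not Solania; base rate stands.
Additional duty on C-318 from Bralador: +50.6%. Applied ad valorem rate: 12.5% + 50.6% = 63.1%.
Duty = £422,029.65 × 63.1% + 3,283 × £1.27 = £270,470.12.
Line 2 (T-629, Bralador, 6,135 liters, £751,598.85):
Code T-629 is under a tariff-rate quota (threshold 2,993 liters). In-quota: 2,993 liters at 0.5%; over-quota: 3,142 liters at 6%.
Pro-rata value split: in-quota = £751,598.85 × 2,993/6,135 = £366,672.43; over-quota = £751,598.85 − £366,672.43 = £384,926.42.
In-quota duty = £366,672.43 × 0.5% = £1,833.36. Over-quota duty = £384,926.42 × 6% = £23,095.59.
Line duty = £1,833.36 + £23,095.59 = £24,928.95.
Line 3 (F-169, Solania, 3,285 units, £535,389.30):
Base rate for F-169 is £2.02/unit.
Origin Solania qualifies under the Junland–Solania agreement and F-169 is covered: preferential rate Free applies instead.
Duty = £535,389.30 × 0% = £0.00.
Total = £270,470.12 + £24,928.95 + £0.00 = £295,399.07.

£295,399.07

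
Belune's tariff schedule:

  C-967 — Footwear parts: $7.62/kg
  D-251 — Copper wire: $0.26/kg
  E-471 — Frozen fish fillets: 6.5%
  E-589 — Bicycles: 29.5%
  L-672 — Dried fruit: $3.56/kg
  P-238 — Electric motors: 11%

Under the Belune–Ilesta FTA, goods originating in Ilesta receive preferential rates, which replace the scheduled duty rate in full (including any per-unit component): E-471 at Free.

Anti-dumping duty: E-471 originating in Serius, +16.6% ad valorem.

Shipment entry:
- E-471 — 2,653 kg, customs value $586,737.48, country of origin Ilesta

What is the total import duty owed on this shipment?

Line 1 (E-471, Ilesta, 2,653 kg, $586,737.48):
Base rate for E-471 is 6.5%.
Origin Ilesta qualifies under the Belune–Ilesta agreement and E-471 is covered: preferential rate Free applies instead.
The additional-duty order on E-471 targets Serius, not Ilesta; it does not apply.
Duty = $586,737.48 × 0% = $0.00.

$0.00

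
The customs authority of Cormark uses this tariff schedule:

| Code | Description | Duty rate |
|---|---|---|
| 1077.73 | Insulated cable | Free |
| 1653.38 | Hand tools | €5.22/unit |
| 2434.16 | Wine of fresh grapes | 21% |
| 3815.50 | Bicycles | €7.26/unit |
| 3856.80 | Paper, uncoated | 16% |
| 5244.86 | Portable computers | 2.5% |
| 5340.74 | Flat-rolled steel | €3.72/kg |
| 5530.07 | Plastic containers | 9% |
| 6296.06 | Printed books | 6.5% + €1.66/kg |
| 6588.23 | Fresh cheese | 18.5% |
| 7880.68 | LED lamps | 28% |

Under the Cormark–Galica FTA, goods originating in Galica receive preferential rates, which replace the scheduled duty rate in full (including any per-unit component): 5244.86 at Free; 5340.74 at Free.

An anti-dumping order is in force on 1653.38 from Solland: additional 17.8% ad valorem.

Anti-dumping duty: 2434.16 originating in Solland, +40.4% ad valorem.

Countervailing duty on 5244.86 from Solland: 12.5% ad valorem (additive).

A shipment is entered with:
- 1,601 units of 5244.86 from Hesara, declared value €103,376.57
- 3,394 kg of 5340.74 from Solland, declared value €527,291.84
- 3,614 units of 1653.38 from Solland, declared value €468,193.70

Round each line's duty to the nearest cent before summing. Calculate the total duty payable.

€117,413.65

Line 1 (5244.86, Hesara, 1,601 units, €103,376.57):
Base rate for 5244.86 is 2.5%.
5244.86 has an FTA preferential rate, but origin Hesara is not Galica; base rate stands.
The additional-duty order on 5244.86 targets Solland, not Hesara; it does not apply.
Duty = €103,376.57 × 2.5% = €2,584.41.
Line 2 (5340.74, Solland, 3,394 kg, €527,291.84):
Base rate for 5340.74 is €3.72/kg.
5340.74 has an FTA preferential rate, but origin Solland is not Galica; base rate stands.
Duty = 3,394 × €3.72 = €12,625.68.
Line 3 (1653.38, Solland, 3,614 units, €468,193.70):
Base rate for 1653.38 is €5.22/unit.
Additional duty on 1653.38 from Solland: +17.8% ad valorem. Applied ad valorem rate = 17.8%.
Duty = €468,193.70 × 17.8% + 3,614 × €5.22 = €102,203.56.
Total = €2,584.41 + €12,625.68 + €102,203.56 = €117,413.65.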